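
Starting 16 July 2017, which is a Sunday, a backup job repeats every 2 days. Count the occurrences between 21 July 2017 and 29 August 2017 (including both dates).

20

Occurrences land 2·i days after 16 July 2017 for i = 0, 1, 2, …
21 July 2017 is 5 days after the start; 5 ÷ 2 = 2 remainder 1; since the remainder is 1, round up to i = 3. First occurrence in the window: #4 on 22 July 2017 (3×2 = 6 days in).
29 August 2017 is 44 days after the start; 44 ÷ 2 = 22 remainder 0. Last occurrence in the window: #23 on 29 August 2017.
Occurrences #4 through #23: 20 in total.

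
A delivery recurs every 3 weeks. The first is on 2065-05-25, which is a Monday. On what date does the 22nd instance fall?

2066-08-09

The 22nd occurrence is 21 intervals after the first: 21 × 21 = 441 days after 2065-05-25.
May has 31 days — 6 days to the end of May leaves 435.
From end of May to end of 2065 is 214 days (221 left).
January has 31 days (190 left).
February has 28 days (162 left).
March has 31 days (131 left).
April has 30 days (101 left).
May has 31 days (70 left).
June has 30 days (40 left).
July has 31 days (9 left).
9 days into August → 2066-08-09.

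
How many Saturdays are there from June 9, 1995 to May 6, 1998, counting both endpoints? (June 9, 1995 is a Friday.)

June 9, 1995 is a Friday; the first Saturday on or after it is June 10, 1995 (1 day later).
From June 10, 1995 to May 6, 1998: 204 + 366 + 365 + 126 = 1061 days (rest of 1995, 1996, 1997, to May 6, 1998 in 1998).
1061 ÷ 7 = 151 full weeks with remainder 4, so 151 more Saturdays after the first → 152.

152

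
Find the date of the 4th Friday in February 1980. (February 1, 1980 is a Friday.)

February 22, 1980

February 1980 begins on a Friday, so the first Friday is February 1.
The 4th Friday is 3 weeks later: 1 + 21 = 22.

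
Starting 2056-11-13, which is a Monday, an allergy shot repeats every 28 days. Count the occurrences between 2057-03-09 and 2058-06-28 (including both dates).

17

Occurrences land 28·i days after 2056-11-13 for i = 0, 1, 2, …
2057-03-09 is 116 days after the start; 116 ÷ 28 = 4 remainder 4; since the remainder is 4, round up to i = 5. First occurrence in the window: #6 on 2057-04-02 (5×28 = 140 days in).
2058-06-28 is 592 days after the start; 592 ÷ 28 = 21 remainder 4. Last occurrence in the window: #22 on 2058-06-24.
Occurrences #6 through #22: 17 in total.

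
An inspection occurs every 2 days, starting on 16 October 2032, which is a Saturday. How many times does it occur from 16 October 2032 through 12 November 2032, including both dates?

14

Occurrences land 2·i days after 16 October 2032 for i = 0, 1, 2, …
The window opens on the start date, so the first occurrence inside is #1 on 16 October 2032.
12 November 2032 is 27 days after the start; 27 ÷ 2 = 13 remainder 1. Last occurrence in the window: #14 on 11 November 2032.
Occurrences #1 through #14: 14 in total.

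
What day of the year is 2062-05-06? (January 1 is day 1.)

126

Days in months before May: 31 + 28 + 31 + 30 = 120.
Plus 6 days into May → day 126.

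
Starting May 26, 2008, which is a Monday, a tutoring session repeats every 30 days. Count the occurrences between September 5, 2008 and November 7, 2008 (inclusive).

2

Occurrences land 30·i days after May 26, 2008 for i = 0, 1, 2, …
September 5, 2008 is 102 days after the start; 102 ÷ 30 = 3 remainder 12; since the remainder is 12, round up to i = 4. First occurrence in the window: #5 on September 23, 2008 (4×30 = 120 days in).
November 7, 2008 is 165 days after the start; 165 ÷ 30 = 5 remainder 15. Last occurrence in the window: #6 on October 23, 2008.
Occurrences #5 through #6: 2 in total.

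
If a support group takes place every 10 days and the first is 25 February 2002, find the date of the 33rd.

The 33rd occurrence is 32 intervals after the first: 32 × 10 = 320 days after 25 February 2002.
February has 28 days — 3 days to the end of February leaves 317.
March has 31 days (286 left).
April has 30 days (256 left).
May has 31 days (225 left).
June has 30 days (195 left).
July has 31 days (164 left).
August has 31 days (133 left).
September has 30 days (103 left).
October has 31 days (72 left).
November has 30 days (42 left).
December has 31 days (11 left).
11 days into January → 11 January 2003.

11 January 2003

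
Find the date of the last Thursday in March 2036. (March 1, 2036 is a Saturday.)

March 2036 begins on a Saturday, so the first Thursday is March 6 (5 days later).
March 2036 has 31 days. Adding weeks: 6, 13, 20, 27 — the last one ≤ 31 is the 27th.

2036-03-27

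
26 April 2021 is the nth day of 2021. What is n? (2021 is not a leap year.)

116

Days in months before April: 31 + 28 + 31 = 90.
Plus 26 days into April → day 116.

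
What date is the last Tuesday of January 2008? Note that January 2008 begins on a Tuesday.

January 2008 begins on a Tuesday, so the first Tuesday is January 1.
January 2008 has 31 days. Adding weeks: 1, 8, 15, 22, 29 — the last one ≤ 31 is the 29th.

2008-01-29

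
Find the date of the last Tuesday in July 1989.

July 1989 begins on a Saturday, so the first Tuesday is July 4 (3 days later).
July 1989 has 31 days. Adding weeks: 4, 11, 18, 25 — the last one ≤ 31 is the 25th.

July 25, 1989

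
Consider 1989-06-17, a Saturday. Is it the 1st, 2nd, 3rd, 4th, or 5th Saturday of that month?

3rd

Day 17 falls in week ⌈17/7⌉ of the month.
Days 1–7 hold the 1st Saturday, 8–14 the 2nd, 15–21 the 3rd, 22–28 the 4th, 29–31 the 5th.
17 is in the range for the 3rd.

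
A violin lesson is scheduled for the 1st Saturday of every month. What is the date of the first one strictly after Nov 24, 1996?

Dec 7, 1996

Nov 1996 starts on a Friday, so its 1st Saturday is Nov 2, 1996 (1 day in).
That is not after Nov 24, 1996, so look at Dec 1996.
Dec 1996 starts on a Sunday, so its 1st Saturday is Dec 7, 1996 (6 days in).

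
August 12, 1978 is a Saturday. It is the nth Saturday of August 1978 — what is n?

2nd

Day 12 falls in week ⌈12/7⌉ of the month.
Days 1–7 hold the 1st Saturday, 8–14 the 2nd, 15–21 the 3rd, 22–28 the 4th, 29–31 the 5th.
12 is in the range for the 2nd.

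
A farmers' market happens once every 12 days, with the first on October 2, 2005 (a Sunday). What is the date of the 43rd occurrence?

The 43rd occurrence is 42 intervals after the first: 42 × 12 = 504 days after October 2, 2005.
October has 31 days — 29 days to the end of October leaves 475.
From end of October to end of 2005 is 61 days (414 left).
2006 has 365 days (49 left).
January has 31 days (18 left).
18 days into February → February 18, 2007.

February 18, 2007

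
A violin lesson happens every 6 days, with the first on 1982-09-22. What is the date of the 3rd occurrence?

The 3rd occurrence is 2 intervals after the first: 2 × 6 = 12 days after 1982-09-22.
September has 30 days — 8 days to the end of September leaves 4.
4 days into October → 1982-10-04.

1982-10-04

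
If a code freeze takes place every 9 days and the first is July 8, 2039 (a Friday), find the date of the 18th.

December 8, 2039

The 18th occurrence is 17 intervals after the first: 17 × 9 = 153 days after July 8, 2039.
July has 31 days — 23 days to the end of July leaves 130.
August has 31 days (99 left).
September has 30 days (69 left).
October has 31 days (38 left).
November has 30 days (8 left).
8 days into December → December 8, 2039.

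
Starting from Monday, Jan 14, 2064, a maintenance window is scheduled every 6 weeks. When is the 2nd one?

Feb 25, 2064

The 2nd occurrence is 1 interval after the first: 1 × 42 = 42 days after Jan 14, 2064.
Jan has 31 days — 17 days to the end of Jan leaves 25.
25 days into Feb → Feb 25, 2064.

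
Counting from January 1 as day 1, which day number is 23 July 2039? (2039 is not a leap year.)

204

Days in months before July: 31 + 28 + 31 + 30 + 31 + 30 = 181.
Plus 23 days into July → day 204.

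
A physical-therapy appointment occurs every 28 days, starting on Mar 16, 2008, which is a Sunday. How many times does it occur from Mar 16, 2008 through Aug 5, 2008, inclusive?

Occurrences land 28·i days after Mar 16, 2008 for i = 0, 1, 2, …
The window opens on the start date, so the first occurrence inside is #1 on Mar 16, 2008.
Aug 5, 2008 is 142 days after the start; 142 ÷ 28 = 5 remainder 2. Last occurrence in the window: #6 on Aug 3, 2008.
Occurrences #1 through #6: 6 in total.

6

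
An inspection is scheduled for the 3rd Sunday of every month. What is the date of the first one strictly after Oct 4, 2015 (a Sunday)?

Oct 2015 starts on a Thursday; its first Sunday is the 4th, so the 3rd Sunday is the 18th — Oct 18, 2015.
Oct 18, 2015 is after Oct 4, 2015, so that is the next one.

Oct 18, 2015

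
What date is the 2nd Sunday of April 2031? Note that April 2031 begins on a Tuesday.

April 2031 begins on a Tuesday, so the first Sunday is April 6 (5 days later).
The 2nd Sunday is 1 weeks later: 6 + 7 = 13.

2031-04-13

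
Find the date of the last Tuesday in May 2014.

The first Tuesday of May 2014 is May 6.
May 2014 has 31 days. Adding weeks: 6, 13, 20, 27 — the last one ≤ 31 is the 27th.

27 May 2014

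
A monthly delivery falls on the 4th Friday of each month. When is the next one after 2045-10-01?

October 2045 starts on a Sunday; its first Friday is the 6th, so the 4th Friday is the 27th — 2045-10-27.
2045-10-27 is after 2045-10-01, so that is the next one.

2045-10-27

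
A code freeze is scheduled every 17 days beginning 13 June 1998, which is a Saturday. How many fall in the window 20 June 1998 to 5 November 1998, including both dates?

8

Occurrences land 17·i days after 13 June 1998 for i = 0, 1, 2, …
20 June 1998 is 7 days after the start; 7 ÷ 17 = 0 remainder 7; since the remainder is 7, round up to i = 1. First occurrence in the window: #2 on 30 June 1998 (1×17 = 17 days in).
5 November 1998 is 145 days after the start; 145 ÷ 17 = 8 remainder 9. Last occurrence in the window: #9 on 27 October 1998.
Occurrences #2 through #9: 8 in total.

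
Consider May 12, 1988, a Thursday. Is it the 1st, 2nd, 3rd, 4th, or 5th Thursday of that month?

2nd

Day 12 falls in week ⌈12/7⌉ of the month.
Days 1–7 hold the 1st Thursday, 8–14 the 2nd, 15–21 the 3rd, 22–28 the 4th, 29–31 the 5th.
12 is in the range for the 2nd.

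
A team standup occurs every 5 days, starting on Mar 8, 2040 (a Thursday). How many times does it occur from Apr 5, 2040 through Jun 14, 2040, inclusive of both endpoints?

Occurrences land 5·i days after Mar 8, 2040 for i = 0, 1, 2, …
Apr 5, 2040 is 28 days after the start; 28 ÷ 5 = 5 remainder 3; since the remainder is 3, round up to i = 6. First occurrence in the window: #7 on Apr 7, 2040 (6×5 = 30 days in).
Jun 14, 2040 is 98 days after the start; 98 ÷ 5 = 19 remainder 3. Last occurrence in the window: #20 on Jun 11, 2040.
Occurrences #7 through #20: 14 in total.

14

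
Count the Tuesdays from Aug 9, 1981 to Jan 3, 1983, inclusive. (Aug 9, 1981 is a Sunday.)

Aug 9, 1981 is a Sunday; the first Tuesday on or after it is Aug 11, 1981 (2 days later).
From Aug 11, 1981 to Jan 3, 1983: 142 + 365 + 3 = 510 days (rest of 1981, 1982, to Jan 3, 1983 in 1983).
510 ÷ 7 = 72 full weeks with remainder 6, so 72 more Tuesdays after the first → 73.

73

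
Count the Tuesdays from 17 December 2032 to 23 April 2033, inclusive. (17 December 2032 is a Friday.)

17 December 2032 is a Friday; the first Tuesday on or after it is 21 December 2032 (4 days later).
From 21 December 2032 to 23 April 2033: 10 + 31 + 28 + 31 + 23 = 123 days (rest of December, January, February, March, April).
123 ÷ 7 = 17 full weeks with remainder 4, so 17 more Tuesdays after the first → 18.

18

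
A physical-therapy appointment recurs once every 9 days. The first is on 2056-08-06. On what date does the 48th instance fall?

2057-10-03

The 48th occurrence is 47 intervals after the first: 47 × 9 = 423 days after 2056-08-06.
August has 31 days — 25 days to the end of August leaves 398.
September has 30 days (368 left).
October has 31 days (337 left).
November has 30 days (307 left).
December has 31 days (276 left).
January has 31 days (245 left).
February has 28 days (217 left).
March has 31 days (186 left).
April has 30 days (156 left).
May has 31 days (125 left).
June has 30 days (95 left).
July has 31 days (64 left).
August has 31 days (33 left).
September has 30 days (3 left).
3 days into October → 2057-10-03.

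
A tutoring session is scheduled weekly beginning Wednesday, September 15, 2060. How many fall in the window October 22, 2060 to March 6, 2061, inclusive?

Occurrences land 7·i days after September 15, 2060 for i = 0, 1, 2, …
October 22, 2060 is 37 days after the start; 37 ÷ 7 = 5 remainder 2; since the remainder is 2, round up to i = 6. First occurrence in the window: #7 on October 27, 2060 (6×7 = 42 days in).
March 6, 2061 is 172 days after the start; 172 ÷ 7 = 24 remainder 4. Last occurrence in the window: #25 on March 2, 2061.
Occurrences #7 through #25: 19 in total.

19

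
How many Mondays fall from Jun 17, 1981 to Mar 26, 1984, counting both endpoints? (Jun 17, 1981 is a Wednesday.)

Jun 17, 1981 is a Wednesday; the first Monday on or after it is Jun 22, 1981 (5 days later).
From Jun 22, 1981 to Mar 26, 1984: 192 + 365 + 365 + 86 = 1008 days (rest of 1981, 1982, 1983, to Mar 26, 1984 in 1984).
1008 ÷ 7 = 144 full weeks with remainder 0, so 144 more Mondays after the first → 145.

145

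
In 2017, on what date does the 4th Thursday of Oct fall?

Oct 26, 2017

Oct 2017 begins on a Sunday, so the first Thursday is Oct 5 (4 days later).
The 4th Thursday is 3 weeks later: 5 + 21 = 26.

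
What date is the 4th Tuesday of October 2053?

October 28, 2053

The first Tuesday of October 2053 is October 7.
The 4th Tuesday is 3 weeks later: 7 + 21 = 28.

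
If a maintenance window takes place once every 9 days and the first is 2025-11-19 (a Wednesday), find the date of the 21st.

The 21st occurrence is 20 intervals after the first: 20 × 9 = 180 days after 2025-11-19.
November has 30 days — 11 days to the end of November leaves 169.
December has 31 days (138 left).
January has 31 days (107 left).
February has 28 days (79 left).
March has 31 days (48 left).
April has 30 days (18 left).
18 days into May → 2026-05-18.

2026-05-18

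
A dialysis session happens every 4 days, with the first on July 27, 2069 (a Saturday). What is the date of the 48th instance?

January 31, 2070

The 48th occurrence is 47 intervals after the first: 47 × 4 = 188 days after July 27, 2069.
July has 31 days — 4 days to the end of July leaves 184.
August has 31 days (153 left).
September has 30 days (123 left).
October has 31 days (92 left).
November has 30 days (62 left).
December has 31 days (31 left).
31 days into January → January 31, 2070.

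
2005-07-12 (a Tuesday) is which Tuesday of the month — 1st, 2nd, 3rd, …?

Day 12 falls in week ⌈12/7⌉ of the month.
Days 1–7 hold the 1st Tuesday, 8–14 the 2nd, 15–21 the 3rd, 22–28 the 4th, 29–31 the 5th.
12 is in the range for the 2nd.

2nd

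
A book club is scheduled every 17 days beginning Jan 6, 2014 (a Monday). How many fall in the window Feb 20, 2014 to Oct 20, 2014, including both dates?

Occurrences land 17·i days after Jan 6, 2014 for i = 0, 1, 2, …
Feb 20, 2014 is 45 days after the start; 45 ÷ 17 = 2 remainder 11; since the remainder is 11, round up to i = 3. First occurrence in the window: #4 on Feb 26, 2014 (3×17 = 51 days in).
Oct 20, 2014 is 287 days after the start; 287 ÷ 17 = 16 remainder 15. Last occurrence in the window: #17 on Oct 5, 2014.
Occurrences #4 through #17: 14 in total.

14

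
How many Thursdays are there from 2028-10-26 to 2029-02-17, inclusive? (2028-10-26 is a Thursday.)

17

2028-10-26 is a Thursday; the first Thursday on or after it is 2028-10-26.
From 2028-10-26 to 2029-02-17: 5 + 30 + 31 + 31 + 17 = 114 days (rest of October, November, December, January, February).
114 ÷ 7 = 16 full weeks with remainder 2, so 16 more Thursdays after the first → 17.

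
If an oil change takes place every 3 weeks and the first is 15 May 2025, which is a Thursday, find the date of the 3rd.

The 3rd occurrence is 2 intervals after the first: 2 × 21 = 42 days after 15 May 2025.
May has 31 days — 16 days to the end of May leaves 26.
26 days into June → 26 June 2025.

26 June 2025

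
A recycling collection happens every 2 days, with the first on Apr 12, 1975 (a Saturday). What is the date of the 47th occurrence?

The 47th occurrence is 46 intervals after the first: 46 × 2 = 92 days after Apr 12, 1975.
Apr has 30 days — 18 days to the end of Apr leaves 74.
May has 31 days (43 left).
Jun has 30 days (13 left).
13 days into Jul → Jul 13, 1975.

Jul 13, 1975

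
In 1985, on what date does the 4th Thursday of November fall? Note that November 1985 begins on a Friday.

28 November 1985

November 1985 begins on a Friday, so the first Thursday is November 7 (6 days later).
The 4th Thursday is 3 weeks later: 7 + 21 = 28.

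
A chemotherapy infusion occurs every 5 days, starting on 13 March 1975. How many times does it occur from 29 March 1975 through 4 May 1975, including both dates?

Occurrences land 5·i days after 13 March 1975 for i = 0, 1, 2, …
29 March 1975 is 16 days after the start; 16 ÷ 5 = 3 remainder 1; since the remainder is 1, round up to i = 4. First occurrence in the window: #5 on 2 April 1975 (4×5 = 20 days in).
4 May 1975 is 52 days after the start; 52 ÷ 5 = 10 remainder 2. Last occurrence in the window: #11 on 2 May 1975.
Occurrences #5 through #11: 7 in total.

7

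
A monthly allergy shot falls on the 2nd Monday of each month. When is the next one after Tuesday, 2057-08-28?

2057-09-10

August 2057 starts on a Wednesday; its first Monday is the 6th, so the 2nd Monday is the 13th — 2057-08-13.
That is not after 2057-08-28, so look at September 2057.
September 2057 starts on a Saturday; its first Monday is the 3rd, so the 2nd Monday is the 10th — 2057-09-10.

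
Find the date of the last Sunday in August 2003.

August 31, 2003

August 2003 begins on a Friday, so the first Sunday is August 3 (2 days later).
August 2003 has 31 days. Adding weeks: 3, 10, 17, 24, 31 — the last one ≤ 31 is the 31st.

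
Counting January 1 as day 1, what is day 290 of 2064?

Jan has 31 days (290 − 31 = 259 remain).
Feb has 29 days (259 − 29 = 230 remain).
Mar has 31 days (230 − 31 = 199 remain).
Apr has 30 days (199 − 30 = 169 remain).
May has 31 days (169 − 31 = 138 remain).
Jun has 30 days (138 − 30 = 108 remain).
Jul has 31 days (108 − 31 = 77 remain).
Aug has 31 days (77 − 31 = 46 remain).
Sep has 30 days (46 − 30 = 16 remain).
16 into Oct → Oct 16.

Oct 16, 2064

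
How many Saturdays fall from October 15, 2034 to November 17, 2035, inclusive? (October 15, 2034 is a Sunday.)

57

October 15, 2034 is a Sunday; the first Saturday on or after it is October 21, 2034 (6 days later).
From October 21, 2034 to November 17, 2035: 71 + 321 = 392 days (rest of 2034, to November 17, 2035 in 2035).
392 ÷ 7 = 56 full weeks with remainder 0, so 56 more Saturdays after the first → 57.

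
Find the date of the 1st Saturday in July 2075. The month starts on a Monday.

July 2075 begins on a Monday, so the first Saturday is July 6 (5 days later).

6 July 2075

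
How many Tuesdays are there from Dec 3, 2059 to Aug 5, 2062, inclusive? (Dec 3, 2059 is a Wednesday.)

139

Dec 3, 2059 is a Wednesday; the first Tuesday on or after it is Dec 9, 2059 (6 days later).
From Dec 9, 2059 to Aug 5, 2062: 22 + 366 + 365 + 217 = 970 days (rest of 2059, 2060, 2061, to Aug 5, 2062 in 2062).
970 ÷ 7 = 138 full weeks with remainder 4, so 138 more Tuesdays after the first → 139.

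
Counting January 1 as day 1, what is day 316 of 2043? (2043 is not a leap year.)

November 12, 2043

January has 31 days (316 − 31 = 285 remain).
February has 28 days (285 − 28 = 257 remain).
March has 31 days (257 − 31 = 226 remain).
April has 30 days (226 − 30 = 196 remain).
May has 31 days (196 − 31 = 165 remain).
June has 30 days (165 − 30 = 135 remain).
July has 31 days (135 − 31 = 104 remain).
August has 31 days (104 − 31 = 73 remain).
September has 30 days (73 − 30 = 43 remain).
October has 31 days (43 − 31 = 12 remain).
12 into November → November 12.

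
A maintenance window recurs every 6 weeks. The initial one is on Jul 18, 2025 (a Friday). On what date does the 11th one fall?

The 11th occurrence is 10 intervals after the first: 10 × 42 = 420 days after Jul 18, 2025.
Jul has 31 days — 13 days to the end of Jul leaves 407.
From end of Jul to end of 2025 is 153 days (254 left).
Jan has 31 days (223 left).
Feb has 28 days (195 left).
Mar has 31 days (164 left).
Apr has 30 days (134 left).
May has 31 days (103 left).
Jun has 30 days (73 left).
Jul has 31 days (42 left).
Aug has 31 days (11 left).
11 days into Sep → Sep 11, 2026.

Sep 11, 2026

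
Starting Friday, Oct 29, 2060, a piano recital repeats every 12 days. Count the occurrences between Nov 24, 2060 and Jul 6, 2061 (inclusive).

18

Occurrences land 12·i days after Oct 29, 2060 for i = 0, 1, 2, …
Nov 24, 2060 is 26 days after the start; 26 ÷ 12 = 2 remainder 2; since the remainder is 2, round up to i = 3. First occurrence in the window: #4 on Dec 4, 2060 (3×12 = 36 days in).
Jul 6, 2061 is 250 days after the start; 250 ÷ 12 = 20 remainder 10. Last occurrence in the window: #21 on Jun 26, 2061.
Occurrences #4 through #21: 18 in total.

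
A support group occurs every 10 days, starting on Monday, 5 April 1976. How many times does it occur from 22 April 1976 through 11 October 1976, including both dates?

Occurrences land 10·i days after 5 April 1976 for i = 0, 1, 2, …
22 April 1976 is 17 days after the start; 17 ÷ 10 = 1 remainder 7; since the remainder is 7, round up to i = 2. First occurrence in the window: #3 on 25 April 1976 (2×10 = 20 days in).
11 October 1976 is 189 days after the start; 189 ÷ 10 = 18 remainder 9. Last occurrence in the window: #19 on 2 October 1976.
Occurrences #3 through #19: 17 in total.

17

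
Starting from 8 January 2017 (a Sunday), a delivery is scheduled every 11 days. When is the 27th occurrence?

21 October 2017

The 27th occurrence is 26 intervals after the first: 26 × 11 = 286 days after 8 January 2017.
January has 31 days — 23 days to the end of January leaves 263.
February has 28 days (235 left).
March has 31 days (204 left).
April has 30 days (174 left).
May has 31 days (143 left).
June has 30 days (113 left).
July has 31 days (82 left).
August has 31 days (51 left).
September has 30 days (21 left).
21 days into October → 21 October 2017.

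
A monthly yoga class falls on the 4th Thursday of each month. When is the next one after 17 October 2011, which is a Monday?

27 October 2011

October 2011 starts on a Saturday; its first Thursday is the 6th, so the 4th Thursday is the 27th — 27 October 2011.
27 October 2011 is after 17 October 2011, so that is the next one.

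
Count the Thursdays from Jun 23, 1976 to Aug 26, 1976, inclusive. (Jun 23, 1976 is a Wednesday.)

Jun 23, 1976 is a Wednesday; the first Thursday on or after it is Jun 24, 1976 (1 day later).
From Jun 24, 1976 to Aug 26, 1976: 6 + 31 + 26 = 63 days (rest of Jun, Jul, Aug).
63 ÷ 7 = 9 full weeks with remainder 0, so 9 more Thursdays after the first → 10.

10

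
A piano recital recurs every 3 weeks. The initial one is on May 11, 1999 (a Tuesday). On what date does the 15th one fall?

The 15th occurrence is 14 intervals after the first: 14 × 21 = 294 days after May 11, 1999.
May has 31 days — 20 days to the end of May leaves 274.
Jun has 30 days (244 left).
Jul has 31 days (213 left).
Aug has 31 days (182 left).
Sep has 30 days (152 left).
Oct has 31 days (121 left).
Nov has 30 days (91 left).
Dec has 31 days (60 left).
Jan has 31 days (29 left).
29 days into Feb → Feb 29, 2000.

Feb 29, 2000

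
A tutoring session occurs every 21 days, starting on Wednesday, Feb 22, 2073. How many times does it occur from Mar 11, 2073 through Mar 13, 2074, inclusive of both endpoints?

Occurrences land 21·i days after Feb 22, 2073 for i = 0, 1, 2, …
Mar 11, 2073 is 17 days after the start; 17 ÷ 21 = 0 remainder 17; since the remainder is 17, round up to i = 1. First occurrence in the window: #2 on Mar 15, 2073 (1×21 = 21 days in).
Mar 13, 2074 is 384 days after the start; 384 ÷ 21 = 18 remainder 6. Last occurrence in the window: #19 on Mar 7, 2074.
Occurrences #2 through #19: 18 in total.

18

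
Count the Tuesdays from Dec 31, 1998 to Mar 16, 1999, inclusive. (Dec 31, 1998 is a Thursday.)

11

Dec 31, 1998 is a Thursday; the first Tuesday on or after it is Jan 5, 1999 (5 days later).
From Jan 5, 1999 to Mar 16, 1999: 26 + 28 + 16 = 70 days (rest of Jan, Feb, Mar).
70 ÷ 7 = 10 full weeks with remainder 0, so 10 more Tuesdays after the first → 11.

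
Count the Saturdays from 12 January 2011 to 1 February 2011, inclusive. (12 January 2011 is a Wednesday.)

3

12 January 2011 is a Wednesday; the first Saturday on or after it is 15 January 2011 (3 days later).
From 15 January 2011 to 1 February 2011: 16 + 1 = 17 days (rest of January, February).
17 ÷ 7 = 2 full weeks with remainder 3, so 2 more Saturdays after the first → 3.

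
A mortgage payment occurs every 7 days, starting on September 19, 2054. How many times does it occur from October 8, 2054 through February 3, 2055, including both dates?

17

Occurrences land 7·i days after September 19, 2054 for i = 0, 1, 2, …
October 8, 2054 is 19 days after the start; 19 ÷ 7 = 2 remainder 5; since the remainder is 5, round up to i = 3. First occurrence in the window: #4 on October 10, 2054 (3×7 = 21 days in).
February 3, 2055 is 137 days after the start; 137 ÷ 7 = 19 remainder 4. Last occurrence in the window: #20 on January 30, 2055.
Occurrences #4 through #20: 17 in total.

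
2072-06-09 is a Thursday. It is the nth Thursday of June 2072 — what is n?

2nd

Day 9 falls in week ⌈9/7⌉ of the month.
Days 1–7 hold the 1st Thursday, 8–14 the 2nd, 15–21 the 3rd, 22–28 the 4th, 29–31 the 5th.
9 is in the range for the 2nd.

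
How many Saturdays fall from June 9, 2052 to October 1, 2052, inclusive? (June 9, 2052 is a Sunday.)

June 9, 2052 is a Sunday; the first Saturday on or after it is June 15, 2052 (6 days later).
From June 15, 2052 to October 1, 2052: 15 + 31 + 31 + 30 + 1 = 108 days (rest of June, July, August, September, October).
108 ÷ 7 = 15 full weeks with remainder 3, so 15 more Saturdays after the first → 16.

16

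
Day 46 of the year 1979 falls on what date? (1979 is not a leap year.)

January has 31 days (46 − 31 = 15 remain).
15 into February → February 15.

15 February 1979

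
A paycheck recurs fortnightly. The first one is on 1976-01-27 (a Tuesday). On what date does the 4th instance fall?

1976-03-09

The 4th occurrence is 3 intervals after the first: 3 × 14 = 42 days after 1976-01-27.
January has 31 days — 4 days to the end of January leaves 38.
February has 29 days (9 left).
9 days into March → 1976-03-09.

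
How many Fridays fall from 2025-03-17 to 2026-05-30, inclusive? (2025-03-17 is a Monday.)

2025-03-17 is a Monday; the first Friday on or after it is 2025-03-21 (4 days later).
From 2025-03-21 to 2026-05-30: 285 + 150 = 435 days (rest of 2025, to 2026-05-30 in 2026).
435 ÷ 7 = 62 full weeks with remainder 1, so 62 more Fridays after the first → 63.

63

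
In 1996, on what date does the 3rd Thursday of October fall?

The first Thursday of October 1996 is October 3.
The 3rd Thursday is 2 weeks later: 3 + 14 = 17.

October 17, 1996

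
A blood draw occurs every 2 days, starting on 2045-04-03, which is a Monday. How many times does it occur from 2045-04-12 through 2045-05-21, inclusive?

20

Occurrences land 2·i days after 2045-04-03 for i = 0, 1, 2, …
2045-04-12 is 9 days after the start; 9 ÷ 2 = 4 remainder 1; since the remainder is 1, round up to i = 5. First occurrence in the window: #6 on 2045-04-13 (5×2 = 10 days in).
2045-05-21 is 48 days after the start; 48 ÷ 2 = 24 remainder 0. Last occurrence in the window: #25 on 2045-05-21.
Occurrences #6 through #25: 20 in total.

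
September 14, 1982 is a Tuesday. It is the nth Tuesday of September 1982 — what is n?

Day 14 falls in week ⌈14/7⌉ of the month.
Days 1–7 hold the 1st Tuesday, 8–14 the 2nd, 15–21 the 3rd, 22–28 the 4th, 29–31 the 5th.
14 is in the range for the 2nd.

2nd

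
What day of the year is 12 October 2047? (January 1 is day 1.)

Days in months before October: 31 + 28 + 31 + 30 + 31 + 30 + 31 + 31 + 30 = 273.
Plus 12 days into October → day 285.

285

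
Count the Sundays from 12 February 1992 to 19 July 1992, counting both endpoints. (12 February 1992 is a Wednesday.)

12 February 1992 is a Wednesday; the first Sunday on or after it is 16 February 1992 (4 days later).
From 16 February 1992 to 19 July 1992: 13 + 31 + 30 + 31 + 30 + 19 = 154 days (rest of February, March, April, May, June, July).
154 ÷ 7 = 22 full weeks with remainder 0, so 22 more Sundays after the first → 23.

23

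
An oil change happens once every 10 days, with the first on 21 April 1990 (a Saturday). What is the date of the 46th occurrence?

15 July 1991

The 46th occurrence is 45 intervals after the first: 45 × 10 = 450 days after 21 April 1990.
April has 30 days — 9 days to the end of April leaves 441.
From end of April to end of 1990 is 245 days (196 left).
January has 31 days (165 left).
February has 28 days (137 left).
March has 31 days (106 left).
April has 30 days (76 left).
May has 31 days (45 left).
June has 30 days (15 left).
15 days into July → 15 July 1991.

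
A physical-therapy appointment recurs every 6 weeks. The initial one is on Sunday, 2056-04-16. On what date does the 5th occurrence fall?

The 5th occurrence is 4 intervals after the first: 4 × 42 = 168 days after 2056-04-16.
April has 30 days — 14 days to the end of April leaves 154.
May has 31 days (123 left).
June has 30 days (93 left).
July has 31 days (62 left).
August has 31 days (31 left).
September has 30 days (1 left).
1 day into October → 2056-10-01.

2056-10-01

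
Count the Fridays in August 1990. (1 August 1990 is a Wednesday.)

5

1 August 1990 is a Wednesday; the first Friday on or after it is 3 August 1990 (2 days later).
From 3 August 1990 to 31 August 1990 is 31 − 3 = 28 days.
28 ÷ 7 = 4 full weeks with remainder 0, so 4 more Fridays after the first → 5.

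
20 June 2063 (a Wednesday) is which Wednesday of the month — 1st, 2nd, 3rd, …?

3rd

Day 20 falls in week ⌈20/7⌉ of the month.
Days 1–7 hold the 1st Wednesday, 8–14 the 2nd, 15–21 the 3rd, 22–28 the 4th, 29–31 the 5th.
20 is in the range for the 3rd.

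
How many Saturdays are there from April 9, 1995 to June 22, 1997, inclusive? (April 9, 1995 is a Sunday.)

115

April 9, 1995 is a Sunday; the first Saturday on or after it is April 15, 1995 (6 days later).
From April 15, 1995 to June 22, 1997: 260 + 366 + 173 = 799 days (rest of 1995, 1996, to June 22, 1997 in 1997).
799 ÷ 7 = 114 full weeks with remainder 1, so 114 more Saturdays after the first → 115.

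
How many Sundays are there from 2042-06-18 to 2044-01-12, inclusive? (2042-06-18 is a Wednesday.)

2042-06-18 is a Wednesday; the first Sunday on or after it is 2042-06-22 (4 days later).
From 2042-06-22 to 2044-01-12: 192 + 365 + 12 = 569 days (rest of 2042, 2043, to 2044-01-12 in 2044).
569 ÷ 7 = 81 full weeks with remainder 2, so 81 more Sundays after the first → 82.

82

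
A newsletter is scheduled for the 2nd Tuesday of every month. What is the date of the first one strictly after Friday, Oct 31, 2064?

Nov 11, 2064

Oct 2064 starts on a Wednesday; its first Tuesday is the 7th, so the 2nd Tuesday is the 14th — Oct 14, 2064.
That is not after Oct 31, 2064, so look at Nov 2064.
Nov 2064 starts on a Saturday; its first Tuesday is the 4th, so the 2nd Tuesday is the 11th — Nov 11, 2064.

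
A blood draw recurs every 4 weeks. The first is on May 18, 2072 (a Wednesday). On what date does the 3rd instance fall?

The 3rd occurrence is 2 intervals after the first: 2 × 28 = 56 days after May 18, 2072.
May has 31 days — 13 days to the end of May leaves 43.
June has 30 days (13 left).
13 days into July → July 13, 2072.

July 13, 2072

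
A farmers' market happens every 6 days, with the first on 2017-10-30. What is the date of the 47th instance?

2018-08-02

The 47th occurrence is 46 intervals after the first: 46 × 6 = 276 days after 2017-10-30.
October has 31 days — 1 day to the end of October leaves 275.
November has 30 days (245 left).
December has 31 days (214 left).
January has 31 days (183 left).
February has 28 days (155 left).
March has 31 days (124 left).
April has 30 days (94 left).
May has 31 days (63 left).
June has 30 days (33 left).
July has 31 days (2 left).
2 days into August → 2018-08-02.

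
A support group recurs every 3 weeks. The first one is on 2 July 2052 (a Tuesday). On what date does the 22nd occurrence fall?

16 September 2053

The 22nd occurrence is 21 intervals after the first: 21 × 21 = 441 days after 2 July 2052.
July has 31 days — 29 days to the end of July leaves 412.
From end of July to end of 2052 is 153 days (259 left).
January has 31 days (228 left).
February has 28 days (200 left).
March has 31 days (169 left).
April has 30 days (139 left).
May has 31 days (108 left).
June has 30 days (78 left).
July has 31 days (47 left).
August has 31 days (16 left).
16 days into September → 16 September 2053.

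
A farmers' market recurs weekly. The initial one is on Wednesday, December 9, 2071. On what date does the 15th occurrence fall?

The 15th occurrence is 14 intervals after the first: 14 × 7 = 98 days after December 9, 2071.
December has 31 days — 22 days to the end of December leaves 76.
January has 31 days (45 left).
February has 29 days (16 left).
16 days into March → March 16, 2072.

March 16, 2072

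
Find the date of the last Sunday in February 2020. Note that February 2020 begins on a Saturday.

February 23, 2020

February 2020 begins on a Saturday, so the first Sunday is February 2 (1 day later).
February 2020 has 29 days. Adding weeks: 2, 9, 16, 23 — the last one ≤ 29 is the 23rd.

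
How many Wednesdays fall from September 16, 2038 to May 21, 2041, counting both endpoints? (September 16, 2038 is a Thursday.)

139

September 16, 2038 is a Thursday; the first Wednesday on or after it is September 22, 2038 (6 days later).
From September 22, 2038 to May 21, 2041: 100 + 365 + 366 + 141 = 972 days (rest of 2038, 2039, 2040, to May 21, 2041 in 2041).
972 ÷ 7 = 138 full weeks with remainder 6, so 138 more Wednesdays after the first → 139.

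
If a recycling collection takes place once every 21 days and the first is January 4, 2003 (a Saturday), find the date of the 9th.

June 21, 2003

The 9th occurrence is 8 intervals after the first: 8 × 21 = 168 days after January 4, 2003.
January has 31 days — 27 days to the end of January leaves 141.
February has 28 days (113 left).
March has 31 days (82 left).
April has 30 days (52 left).
May has 31 days (21 left).
21 days into June → June 21, 2003.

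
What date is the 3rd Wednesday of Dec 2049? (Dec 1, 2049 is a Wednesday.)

Dec 2049 begins on a Wednesday, so the first Wednesday is Dec 1.
The 3rd Wednesday is 2 weeks later: 1 + 14 = 15.

Dec 15, 2049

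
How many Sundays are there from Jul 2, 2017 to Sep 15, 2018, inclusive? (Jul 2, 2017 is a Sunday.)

63

Jul 2, 2017 is a Sunday; the first Sunday on or after it is Jul 2, 2017.
From Jul 2, 2017 to Sep 15, 2018: 182 + 258 = 440 days (rest of 2017, to Sep 15, 2018 in 2018).
440 ÷ 7 = 62 full weeks with remainder 6, so 62 more Sundays after the first → 63.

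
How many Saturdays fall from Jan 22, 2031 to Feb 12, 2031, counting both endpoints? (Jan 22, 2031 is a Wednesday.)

3

Jan 22, 2031 is a Wednesday; the first Saturday on or after it is Jan 25, 2031 (3 days later).
From Jan 25, 2031 to Feb 12, 2031: 6 + 12 = 18 days (rest of Jan, Feb).
18 ÷ 7 = 2 full weeks with remainder 4, so 2 more Saturdays after the first → 3.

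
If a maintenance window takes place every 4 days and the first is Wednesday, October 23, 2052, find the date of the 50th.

The 50th occurrence is 49 intervals after the first: 49 × 4 = 196 days after October 23, 2052.
October has 31 days — 8 days to the end of October leaves 188.
November has 30 days (158 left).
December has 31 days (127 left).
January has 31 days (96 left).
February has 28 days (68 left).
March has 31 days (37 left).
April has 30 days (7 left).
7 days into May → May 7, 2053.

May 7, 2053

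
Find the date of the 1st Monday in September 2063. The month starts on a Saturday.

3 September 2063

September 2063 begins on a Saturday, so the first Monday is September 3 (2 days later).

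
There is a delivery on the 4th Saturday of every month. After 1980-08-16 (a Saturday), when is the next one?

1980-08-23

August 1980 starts on a Friday; its first Saturday is the 2nd, so the 4th Saturday is the 23rd — 1980-08-23.
1980-08-23 is after 1980-08-16, so that is the next one.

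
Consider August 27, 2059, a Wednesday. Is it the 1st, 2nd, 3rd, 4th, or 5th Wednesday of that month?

Day 27 falls in week ⌈27/7⌉ of the month.
Days 1–7 hold the 1st Wednesday, 8–14 the 2nd, 15–21 the 3rd, 22–28 the 4th, 29–31 the 5th.
27 is in the range for the 4th.

4th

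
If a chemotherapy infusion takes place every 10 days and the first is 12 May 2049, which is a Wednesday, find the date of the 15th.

The 15th occurrence is 14 intervals after the first: 14 × 10 = 140 days after 12 May 2049.
May has 31 days — 19 days to the end of May leaves 121.
June has 30 days (91 left).
July has 31 days (60 left).
August has 31 days (29 left).
29 days into September → 29 September 2049.

29 September 2049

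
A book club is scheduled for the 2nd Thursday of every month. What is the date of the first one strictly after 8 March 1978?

March 1978 starts on a Wednesday; its first Thursday is the 2nd, so the 2nd Thursday is the 9th — 9 March 1978.
9 March 1978 is after 8 March 1978, so that is the next one.

9 March 1978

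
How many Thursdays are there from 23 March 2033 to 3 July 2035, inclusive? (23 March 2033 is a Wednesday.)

119

23 March 2033 is a Wednesday; the first Thursday on or after it is 24 March 2033 (1 day later).
From 24 March 2033 to 3 July 2035: 282 + 365 + 184 = 831 days (rest of 2033, 2034, to 3 July 2035 in 2035).
831 ÷ 7 = 118 full weeks with remainder 5, so 118 more Thursdays after the first → 119.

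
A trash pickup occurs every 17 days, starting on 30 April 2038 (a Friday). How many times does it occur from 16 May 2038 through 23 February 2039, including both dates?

Occurrences land 17·i days after 30 April 2038 for i = 0, 1, 2, …
16 May 2038 is 16 days after the start; 16 ÷ 17 = 0 remainder 16; since the remainder is 16, round up to i = 1. First occurrence in the window: #2 on 17 May 2038 (1×17 = 17 days in).
23 February 2039 is 299 days after the start; 299 ÷ 17 = 17 remainder 10. Last occurrence in the window: #18 on 13 February 2039.
Occurrences #2 through #18: 17 in total.

17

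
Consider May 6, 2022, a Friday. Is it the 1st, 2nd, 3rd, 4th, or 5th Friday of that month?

1st

Day 6 falls in week ⌈6/7⌉ of the month.
Days 1–7 hold the 1st Friday, 8–14 the 2nd, 15–21 the 3rd, 22–28 the 4th, 29–31 the 5th.
6 is in the range for the 1st.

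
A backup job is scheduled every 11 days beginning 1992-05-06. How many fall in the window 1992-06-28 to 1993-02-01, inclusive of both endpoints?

20

Occurrences land 11·i days after 1992-05-06 for i = 0, 1, 2, …
1992-06-28 is 53 days after the start; 53 ÷ 11 = 4 remainder 9; since the remainder is 9, round up to i = 5. First occurrence in the window: #6 on 1992-06-30 (5×11 = 55 days in).
1993-02-01 is 271 days after the start; 271 ÷ 11 = 24 remainder 7. Last occurrence in the window: #25 on 1993-01-25.
Occurrences #6 through #25: 20 in total.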